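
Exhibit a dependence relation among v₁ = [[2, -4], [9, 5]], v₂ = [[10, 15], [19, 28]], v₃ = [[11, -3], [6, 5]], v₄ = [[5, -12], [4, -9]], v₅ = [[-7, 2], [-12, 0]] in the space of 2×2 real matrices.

Write each element as a vector in ℝ⁴ using {E₁₁, E₁₂, E₂₁, E₂₂}.
Row-reduce the matrix with v₁, v₂, v₃, v₄, v₅ as columns; the null space gives the coefficients.
The free variable yields coefficients (1, -1, 1, -2, -1) (any nonzero multiple also works).

v₁ - v₂ + v₃ - 2v₄ - v₅ = 0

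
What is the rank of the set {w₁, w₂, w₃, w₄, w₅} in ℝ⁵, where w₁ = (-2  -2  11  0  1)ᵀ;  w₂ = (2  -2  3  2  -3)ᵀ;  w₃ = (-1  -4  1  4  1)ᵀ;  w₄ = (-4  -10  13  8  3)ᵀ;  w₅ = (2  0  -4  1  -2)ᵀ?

rank 3

Form the matrix with w₁, w₂, w₃, w₄, w₅ as columns and reduce.
The echelon form has 3 nonzero rows, so the rank is 3.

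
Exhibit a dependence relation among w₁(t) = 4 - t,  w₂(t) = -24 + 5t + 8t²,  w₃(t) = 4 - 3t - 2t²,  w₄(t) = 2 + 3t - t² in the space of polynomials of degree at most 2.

2w₁ + w₂ + 3w₃ + 2w₄ = 0

Pass to coordinate vectors relative to the basis {1, t, t²}.
Row-reduce the matrix with w₁, w₂, w₃, w₄ as columns; the null space gives the coefficients.
One solution (up to scaling) is (2, 1, 3, 2).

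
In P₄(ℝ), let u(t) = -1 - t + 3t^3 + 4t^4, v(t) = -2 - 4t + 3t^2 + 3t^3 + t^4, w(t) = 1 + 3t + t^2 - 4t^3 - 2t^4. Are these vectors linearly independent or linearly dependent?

linearly independent

Write each element as a coordinate vector in ℝ⁵ using {1, t, …, t^4}.
Row-reduce the matrix whose columns are u, v, w.
The reduction yields 3 nonzero rows, so the rank is 3.
Since rank = 3 (the number of vectors), the set is linearly independent.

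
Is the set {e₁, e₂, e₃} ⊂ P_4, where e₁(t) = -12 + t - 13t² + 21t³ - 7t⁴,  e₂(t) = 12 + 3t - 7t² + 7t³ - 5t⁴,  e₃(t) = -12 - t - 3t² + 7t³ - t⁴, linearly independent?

Take coordinates with respect to the standard basis {1, t, …, t⁴}.
Row-reduce the matrix whose columns are e₁, e₂, e₃.
The reduction yields 2 nonzero rows, so the rank is 2.
Since rank 2 < 3, the set is linearly dependent.

linearly dependent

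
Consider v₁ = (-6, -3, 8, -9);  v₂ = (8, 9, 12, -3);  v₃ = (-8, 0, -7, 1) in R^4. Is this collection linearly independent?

Place the vectors as rows of a 3×4 matrix and reduce to echelon form.
The reduction yields 3 nonzero rows, so the rank is 3.
Since rank = 3 (the number of vectors), the set is linearly independent.

linearly independent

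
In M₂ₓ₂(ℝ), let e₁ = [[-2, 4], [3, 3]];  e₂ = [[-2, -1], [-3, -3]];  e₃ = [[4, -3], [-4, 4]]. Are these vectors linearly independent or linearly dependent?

linearly independent

Take coordinates with respect to the standard basis {E₁₁, E₁₂, E₂₁, E₂₂}.
Place the vectors as rows of a 3×4 matrix and reduce to echelon form.
The reduction yields 3 nonzero rows, so the rank is 3.
Since rank = 3 (the number of vectors), the set is linearly independent.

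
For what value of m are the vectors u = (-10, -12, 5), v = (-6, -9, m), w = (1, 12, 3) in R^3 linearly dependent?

Place the vectors as rows of a 3×3 matrix; dependence ⇔ determinant zero.
Cofactor expansion gives det = 108*m - 261.
This vanishes exactly when m = 29/12.

m = 29/12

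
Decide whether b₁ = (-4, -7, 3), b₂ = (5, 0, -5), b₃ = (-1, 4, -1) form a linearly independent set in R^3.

linearly independent

Place the vectors as rows of a 3×3 matrix and reduce to echelon form.
The reduction yields 3 nonzero rows, so the rank is 3.
Since rank = 3 (the number of vectors), the set is linearly independent.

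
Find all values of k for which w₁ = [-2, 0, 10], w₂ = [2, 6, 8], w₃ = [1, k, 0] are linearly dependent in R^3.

k = 5/3

The vectors are dependent exactly when the determinant of the matrix with rows w₁, w₂, w₃ vanishes.
Expanding, det = 36*k - 60.
Solving 36*k - 60 = 0 yields k = 5/3.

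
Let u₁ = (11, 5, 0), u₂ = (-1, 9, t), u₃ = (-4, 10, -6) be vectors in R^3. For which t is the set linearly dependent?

Dependence holds iff the 3×3 matrix [u₁ u₂ u₃] is singular.
Expanding, det = -130*t - 624.
Solving -130*t - 624 = 0 yields t = -24/5.

t = -24/5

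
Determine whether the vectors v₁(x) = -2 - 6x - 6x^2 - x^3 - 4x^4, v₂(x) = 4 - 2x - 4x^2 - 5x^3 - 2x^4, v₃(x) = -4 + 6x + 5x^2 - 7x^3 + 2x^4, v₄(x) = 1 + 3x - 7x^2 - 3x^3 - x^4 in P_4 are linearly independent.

Write each element as a coordinate vector in ℝ⁵ using {1, x, …, x^4}.
Place the vectors as rows of a 4×5 matrix and reduce to echelon form.
The reduction yields 4 nonzero rows, so the rank is 4.
Since rank = 4 (the number of vectors), the set is linearly independent.

linearly independent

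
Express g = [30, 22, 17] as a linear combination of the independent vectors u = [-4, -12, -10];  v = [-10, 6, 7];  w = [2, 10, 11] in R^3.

g = -2u - 2v + w

Solve the system with u, v, w as columns and g as the right-hand side.
Back-substitution yields (c₁, c₂, c₃) = (-2, -2, 1).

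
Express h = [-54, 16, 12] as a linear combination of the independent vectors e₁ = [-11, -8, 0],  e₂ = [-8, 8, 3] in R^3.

Since e₁, e₂ are independent, the coefficients expressing h are uniquely determined by a linear system.
Row-reducing the augmented matrix gives the unique coefficients (a₁, a₂) = (2, 4).

h = 2e₁ + 4e₂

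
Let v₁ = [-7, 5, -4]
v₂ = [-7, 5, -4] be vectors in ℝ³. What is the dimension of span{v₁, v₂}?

1

Row-reduce the 2×3 matrix with these as rows.
Exactly 1 pivot survives; hence the rank is 1.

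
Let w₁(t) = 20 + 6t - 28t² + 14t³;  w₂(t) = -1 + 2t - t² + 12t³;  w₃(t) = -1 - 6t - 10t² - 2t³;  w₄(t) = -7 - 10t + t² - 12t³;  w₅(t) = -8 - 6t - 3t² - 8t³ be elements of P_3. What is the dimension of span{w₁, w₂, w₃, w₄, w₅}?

dim = 4

Represent each element by its coordinate vector in ℝ⁴.
Put the 4×5 matrix [w₁|w₂|w₃|w₄|w₅] into echelon form.
Exactly 4 pivots survive; hence the rank is 4.
(With 5 elements in a 4-dimensional space the rank is at most 4.)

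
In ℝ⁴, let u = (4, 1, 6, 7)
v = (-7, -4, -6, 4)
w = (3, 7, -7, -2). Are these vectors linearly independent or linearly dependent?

Place the vectors as rows of a 3×4 matrix and reduce to echelon form.
The reduction yields 3 nonzero rows, so the rank is 3.
Since rank = 3 (the number of vectors), the set is linearly independent.

linearly independent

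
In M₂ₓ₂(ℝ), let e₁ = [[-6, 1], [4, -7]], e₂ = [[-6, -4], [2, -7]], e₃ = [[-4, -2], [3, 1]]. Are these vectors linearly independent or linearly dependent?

linearly independent

Write each element as a coordinate vector in ℝ⁴ using {E₁₁, E₁₂, E₂₁, E₂₂}.
Row-reduce the matrix whose columns are e₁, e₂, e₃.
The reduction yields 3 nonzero rows, so the rank is 3.
Since rank = 3 (the number of vectors), the set is linearly independent.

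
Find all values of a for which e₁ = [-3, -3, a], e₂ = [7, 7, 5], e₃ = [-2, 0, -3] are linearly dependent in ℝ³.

a = -15/7

The set is linearly dependent precisely when det[e₁; e₂; e₃] = 0.
The determinant works out to 14*a + 30.
Setting this to zero gives a = -15/7.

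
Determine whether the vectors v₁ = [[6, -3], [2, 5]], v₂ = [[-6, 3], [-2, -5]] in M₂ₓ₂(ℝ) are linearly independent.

linearly dependent

Take coordinates with respect to the standard basis {E₁₁, E₁₂, E₂₁, E₂₂}.
Row-reduce the matrix whose columns are v₁, v₂.
The reduction yields 1 nonzero row, so the rank is 1.
Since rank 1 < 2, the set is linearly dependent.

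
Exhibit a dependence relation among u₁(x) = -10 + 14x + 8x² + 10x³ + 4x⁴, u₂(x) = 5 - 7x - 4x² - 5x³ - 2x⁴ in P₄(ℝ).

Write each element as a vector in ℝ⁵ using {1, x, …, x⁴}.
Row-reduce the matrix with u₁, u₂ as columns; the null space gives the coefficients.
The free variable yields coefficients (1, 2) (any nonzero multiple also works).

u₁ + 2u₂ = 0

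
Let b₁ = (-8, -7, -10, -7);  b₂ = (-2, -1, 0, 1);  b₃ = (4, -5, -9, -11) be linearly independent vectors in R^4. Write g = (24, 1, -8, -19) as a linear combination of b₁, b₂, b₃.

g = -b₁ - 4b₂ + 2b₃

Write g = α₁b₁ + … + α₃b₃ and equate components.
Row-reducing the augmented matrix gives the unique coefficients (α₁, α₂, α₃) = (-1, -4, 2).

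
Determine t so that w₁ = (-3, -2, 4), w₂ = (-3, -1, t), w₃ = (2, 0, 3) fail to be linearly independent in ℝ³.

The set is linearly dependent precisely when det[w₁; w₂; w₃] = 0.
The determinant works out to -4*t - 1.
This vanishes exactly when t = -1/4.

t = -1/4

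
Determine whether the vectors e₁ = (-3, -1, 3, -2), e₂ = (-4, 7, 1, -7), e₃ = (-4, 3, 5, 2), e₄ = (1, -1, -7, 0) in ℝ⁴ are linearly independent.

linearly independent

Form the 4×4 matrix with these as columns; its determinant is -1034.
A nonzero determinant means the columns are linearly independent.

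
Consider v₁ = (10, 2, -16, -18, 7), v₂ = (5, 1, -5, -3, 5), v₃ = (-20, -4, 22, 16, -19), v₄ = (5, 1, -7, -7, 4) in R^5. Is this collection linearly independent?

linearly dependent

Row-reduce the matrix whose columns are v₁, v₂, v₃, v₄.
The reduction yields 2 nonzero rows, so the rank is 2.
Since rank 2 < 4, the set is linearly dependent.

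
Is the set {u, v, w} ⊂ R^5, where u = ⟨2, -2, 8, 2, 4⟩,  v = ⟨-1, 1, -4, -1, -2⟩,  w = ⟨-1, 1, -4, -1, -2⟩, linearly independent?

linearly dependent

One vector is a scalar multiple of another, so the set is dependent.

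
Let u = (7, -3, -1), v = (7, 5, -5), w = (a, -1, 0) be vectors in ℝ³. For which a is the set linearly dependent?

The set is linearly dependent precisely when det[u; v; w] = 0.
Cofactor expansion gives det = 20*a - 28.
Solving 20*a - 28 = 0 yields a = 7/5.

a = 7/5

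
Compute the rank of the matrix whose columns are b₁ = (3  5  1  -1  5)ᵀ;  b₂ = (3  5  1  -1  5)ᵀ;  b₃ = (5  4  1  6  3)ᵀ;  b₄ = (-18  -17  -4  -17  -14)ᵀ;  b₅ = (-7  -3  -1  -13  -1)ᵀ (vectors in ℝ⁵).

2

Apply Gaussian elimination to the matrix whose rows are b₁, b₂, b₃, b₄, b₅.
There are 2 pivot columns, so rank = 2.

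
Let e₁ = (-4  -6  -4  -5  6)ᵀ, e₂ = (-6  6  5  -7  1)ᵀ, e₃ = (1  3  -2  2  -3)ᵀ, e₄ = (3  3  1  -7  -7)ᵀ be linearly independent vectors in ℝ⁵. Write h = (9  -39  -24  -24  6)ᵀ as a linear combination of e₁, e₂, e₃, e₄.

Set up the augmented matrix [e₁ | e₂ | e₃ | e₄ | h] and row-reduce.
Row-reducing the augmented matrix gives the unique coefficients (a₁, …, a₄) = (4, -3, -2, 3).

h = 4e₁ - 3e₂ - 2e₃ + 3e₄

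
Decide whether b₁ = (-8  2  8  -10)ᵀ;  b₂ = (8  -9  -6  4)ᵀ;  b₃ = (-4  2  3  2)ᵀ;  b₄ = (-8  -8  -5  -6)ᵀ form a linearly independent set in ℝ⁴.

linearly independent

The matrix [b₁|b₂|b₃|b₄] has determinant 4952.
A nonzero determinant means the columns are linearly independent.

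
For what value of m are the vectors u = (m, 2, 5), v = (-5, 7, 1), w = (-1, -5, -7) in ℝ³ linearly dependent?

Place the vectors as rows of a 3×3 matrix; dependence ⇔ determinant zero.
Expanding, det = 88 - 44*m.
Solving 88 - 44*m = 0 yields m = 2.

m = 2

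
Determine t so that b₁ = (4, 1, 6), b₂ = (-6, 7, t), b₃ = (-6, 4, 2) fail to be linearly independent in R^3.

The vectors are dependent exactly when the determinant of the matrix with rows b₁, b₂, b₃ vanishes.
The determinant works out to 176 - 22*t.
Solving 176 - 22*t = 0 yields t = 8.

t = 8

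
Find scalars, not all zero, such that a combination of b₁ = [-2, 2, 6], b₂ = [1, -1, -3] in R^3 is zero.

Write the vectors as columns of a matrix and find a nonzero vector in its null space.
One solution (up to scaling) is (1, 2).

b₁ + 2b₂ = 0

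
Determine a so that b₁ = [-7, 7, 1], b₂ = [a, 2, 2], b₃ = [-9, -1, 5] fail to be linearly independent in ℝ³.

The set is linearly dependent precisely when det[b₁; b₂; b₃] = 0.
Cofactor expansion gives det = -36*a - 192.
Solving -36*a - 192 = 0 yields a = -16/3.

a = -16/3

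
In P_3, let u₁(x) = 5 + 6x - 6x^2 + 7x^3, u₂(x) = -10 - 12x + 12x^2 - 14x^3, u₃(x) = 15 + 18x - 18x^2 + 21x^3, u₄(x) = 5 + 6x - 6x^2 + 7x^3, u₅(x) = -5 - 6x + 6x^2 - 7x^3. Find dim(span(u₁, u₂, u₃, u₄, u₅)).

Pass to coordinate vectors with respect to the basis {1, x, …, x^3}.
Apply Gaussian elimination to the matrix whose rows are u₁, u₂, u₃, u₄, u₅.
Reduction leaves 1 leading entry, giving rank 1.
(With 5 elements in a 4-dimensional space the rank is at most 4.)

dim = 1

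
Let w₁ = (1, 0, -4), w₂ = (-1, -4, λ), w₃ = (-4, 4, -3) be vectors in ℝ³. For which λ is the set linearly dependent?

λ = 23

Dependence holds iff the 3×3 matrix [w₁ w₂ w₃] is singular.
Cofactor expansion gives det = 92 - 4*λ.
Solving 92 - 4*λ = 0 yields λ = 23.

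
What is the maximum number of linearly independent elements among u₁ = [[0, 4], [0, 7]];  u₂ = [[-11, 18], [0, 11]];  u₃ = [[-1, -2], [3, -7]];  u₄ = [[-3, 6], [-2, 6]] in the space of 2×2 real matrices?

3

Pass to coordinate vectors with respect to the basis {E₁₁, E₁₂, E₂₁, E₂₂}.
Form the matrix with u₁, u₂, u₃, u₄ as columns and reduce.
Exactly 3 pivots survive; hence the rank is 3.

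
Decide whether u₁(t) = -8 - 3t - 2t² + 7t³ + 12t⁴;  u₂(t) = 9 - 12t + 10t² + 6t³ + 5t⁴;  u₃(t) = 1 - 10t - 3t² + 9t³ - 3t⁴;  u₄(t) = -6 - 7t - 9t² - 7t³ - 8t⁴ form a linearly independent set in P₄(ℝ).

Take coordinates with respect to the standard basis {1, t, …, t⁴}.
Row-reduce the matrix whose columns are u₁, u₂, u₃, u₄.
The reduction yields 4 nonzero rows, so the rank is 4.
Since rank = 4 (the number of vectors), the set is linearly independent.

linearly independent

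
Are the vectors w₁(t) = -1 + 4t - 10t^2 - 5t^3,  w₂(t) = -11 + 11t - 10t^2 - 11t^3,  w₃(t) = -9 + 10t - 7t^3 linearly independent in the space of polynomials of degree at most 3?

Take coordinates with respect to the standard basis {1, t, …, t^3}.
Row-reduce the matrix whose columns are w₁, w₂, w₃.
The reduction yields 3 nonzero rows, so the rank is 3.
Since rank = 3 (the number of vectors), the set is linearly independent.

linearly independent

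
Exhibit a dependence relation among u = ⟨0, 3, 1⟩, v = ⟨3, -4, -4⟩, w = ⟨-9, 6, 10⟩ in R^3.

2u + 3v + w = 0

Solve the homogeneous system with u, v, w as columns by row-reducing the coefficient matrix.
The free variable yields coefficients (2, 3, 1) (any nonzero multiple also works).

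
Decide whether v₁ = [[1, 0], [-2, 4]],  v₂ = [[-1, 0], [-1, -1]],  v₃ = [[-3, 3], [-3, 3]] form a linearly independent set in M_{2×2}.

linearly independent

Write each element as a coordinate vector in ℝ⁴ using {E₁₁, E₁₂, E₂₁, E₂₂}.
Row-reduce the matrix whose columns are v₁, v₂, v₃.
The reduction yields 3 nonzero rows, so the rank is 3.
Since rank = 3 (the number of vectors), the set is linearly independent.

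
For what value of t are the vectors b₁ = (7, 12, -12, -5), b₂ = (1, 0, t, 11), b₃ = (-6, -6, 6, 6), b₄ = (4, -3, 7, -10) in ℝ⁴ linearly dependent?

The set is linearly dependent precisely when det[b₁; b₂; b₃; b₄] = 0.
The determinant works out to 96*t + 1488.
Solving 96*t + 1488 = 0 yields t = -31/2.

t = -31/2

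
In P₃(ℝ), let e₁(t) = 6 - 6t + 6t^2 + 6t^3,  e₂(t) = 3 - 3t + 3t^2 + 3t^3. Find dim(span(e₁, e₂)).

1

Pass to coordinate vectors with respect to the basis {1, t, …, t^3}.
Apply Gaussian elimination to the matrix whose rows are e₁, e₂.
Exactly 1 pivot survives; hence the rank is 1.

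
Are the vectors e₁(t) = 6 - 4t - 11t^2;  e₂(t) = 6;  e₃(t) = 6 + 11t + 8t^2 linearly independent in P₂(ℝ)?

linearly independent

Take coordinates with respect to the standard basis {1, t, t^2}.
Form the 3×3 matrix with these as columns; its determinant is -534.
A nonzero determinant means the columns are linearly independent.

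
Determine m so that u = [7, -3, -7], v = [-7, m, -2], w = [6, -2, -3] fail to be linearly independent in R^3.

Place the vectors as rows of a 3×3 matrix; dependence ⇔ determinant zero.
Cofactor expansion gives det = 21*m - 27.
Setting this to zero gives m = 9/7.

m = 9/7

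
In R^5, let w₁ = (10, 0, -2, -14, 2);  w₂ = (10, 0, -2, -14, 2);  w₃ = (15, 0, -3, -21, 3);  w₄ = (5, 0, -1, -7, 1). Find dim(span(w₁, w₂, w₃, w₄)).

1

Put the 5×4 matrix [w₁|w₂|w₃|w₄] into echelon form.
The echelon form has 1 nonzero row, so the rank is 1.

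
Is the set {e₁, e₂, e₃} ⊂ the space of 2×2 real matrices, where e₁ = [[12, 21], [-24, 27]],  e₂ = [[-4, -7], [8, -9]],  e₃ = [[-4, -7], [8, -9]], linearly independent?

Take coordinates with respect to the standard basis {E₁₁, E₁₂, E₂₁, E₂₂}.
Two of the vectors are equal, giving an immediate dependence.

linearly dependent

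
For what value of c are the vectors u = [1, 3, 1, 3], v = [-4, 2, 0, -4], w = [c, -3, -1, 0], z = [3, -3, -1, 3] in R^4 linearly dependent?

c = 1

Dependence holds iff the 4×4 matrix [u v w z] is singular.
The determinant works out to 12 - 12*c.
Solving 12 - 12*c = 0 yields c = 1.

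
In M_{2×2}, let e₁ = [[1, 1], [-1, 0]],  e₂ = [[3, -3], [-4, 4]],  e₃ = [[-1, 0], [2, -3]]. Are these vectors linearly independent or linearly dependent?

linearly independent

Write each element as a coordinate vector in ℝ⁴ using {E₁₁, E₁₂, E₂₁, E₂₂}.
Place the vectors as rows of a 3×4 matrix and reduce to echelon form.
The reduction yields 3 nonzero rows, so the rank is 3.
Since rank = 3 (the number of vectors), the set is linearly independent.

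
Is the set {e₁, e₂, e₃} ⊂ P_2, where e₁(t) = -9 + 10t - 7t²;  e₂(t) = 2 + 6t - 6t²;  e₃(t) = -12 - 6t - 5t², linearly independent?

Take coordinates with respect to the standard basis {1, t, t²}.
Form the 3×3 matrix with these as columns; its determinant is 994.
A nonzero determinant means the columns are linearly independent.

linearly independent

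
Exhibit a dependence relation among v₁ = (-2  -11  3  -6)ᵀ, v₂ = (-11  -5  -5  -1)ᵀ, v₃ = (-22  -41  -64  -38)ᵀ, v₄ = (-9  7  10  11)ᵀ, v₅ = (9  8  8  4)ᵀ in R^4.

v₁ - 3v₂ + v₃ + 3v₄ + 2v₅ = 0

Set up α₁v₁ + … + α₅v₅ = 0 and solve the homogeneous system.
The free variable yields coefficients (1, -3, 1, 3, 2) (any nonzero multiple also works).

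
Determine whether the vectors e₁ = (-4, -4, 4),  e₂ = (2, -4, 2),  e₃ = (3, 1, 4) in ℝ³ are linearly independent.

linearly independent

The matrix [e₁|e₂|e₃] has determinant 136.
A nonzero determinant means the columns are linearly independent.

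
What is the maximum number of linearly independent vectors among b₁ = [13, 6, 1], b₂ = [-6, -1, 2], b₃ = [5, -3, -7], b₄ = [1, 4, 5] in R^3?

Apply Gaussian elimination to the matrix whose rows are b₁, b₂, b₃, b₄.
Reduction leaves 2 leading entries, giving rank 2.
(With 4 elements in a 3-dimensional space the rank is at most 3.)

2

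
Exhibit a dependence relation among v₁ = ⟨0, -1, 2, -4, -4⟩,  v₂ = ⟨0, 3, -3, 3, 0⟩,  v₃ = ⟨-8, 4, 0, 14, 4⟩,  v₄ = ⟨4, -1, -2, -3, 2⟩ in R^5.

2v₁ + v₃ + 2v₄ = 0

Row-reduce the matrix with v₁, v₂, v₃, v₄ as columns; the null space gives the coefficients.
The free variable yields coefficients (2, 0, 1, 2) (any nonzero multiple also works).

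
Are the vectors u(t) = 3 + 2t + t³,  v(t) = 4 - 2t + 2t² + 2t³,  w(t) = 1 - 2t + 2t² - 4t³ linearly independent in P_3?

linearly independent

Write each element as a coordinate vector in ℝ⁴ using {1, t, …, t³}.
Place the vectors as rows of a 3×4 matrix and reduce to echelon form.
The reduction yields 3 nonzero rows, so the rank is 3.
Since rank = 3 (the number of vectors), the set is linearly independent.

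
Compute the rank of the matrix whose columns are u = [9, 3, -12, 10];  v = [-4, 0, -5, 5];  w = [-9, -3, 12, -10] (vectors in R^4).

Put the 4×3 matrix [u|v|w] into echelon form.
Reduction leaves 2 leading entries, giving rank 2.

rank 2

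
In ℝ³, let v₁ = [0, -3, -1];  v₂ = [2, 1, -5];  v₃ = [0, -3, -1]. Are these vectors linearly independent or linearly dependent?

linearly dependent

Two of the vectors are equal, giving an immediate dependence.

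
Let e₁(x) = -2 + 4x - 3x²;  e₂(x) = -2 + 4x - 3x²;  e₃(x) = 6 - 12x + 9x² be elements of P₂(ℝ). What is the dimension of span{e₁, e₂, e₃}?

Represent each element by its coordinate vector in ℝ³.
Form the matrix with e₁, e₂, e₃ as columns and reduce.
Reduction leaves 1 leading entry, giving rank 1.

dim = 1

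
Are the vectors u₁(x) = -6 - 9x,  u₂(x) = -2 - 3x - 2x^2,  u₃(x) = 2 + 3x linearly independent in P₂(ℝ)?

linearly dependent

Take coordinates with respect to the standard basis {1, x, x^2}.
The matrix [u₁|u₂|u₃] has determinant 0.
A zero determinant means the columns are linearly dependent.
Indeed u₁ + 3u₃ = 0.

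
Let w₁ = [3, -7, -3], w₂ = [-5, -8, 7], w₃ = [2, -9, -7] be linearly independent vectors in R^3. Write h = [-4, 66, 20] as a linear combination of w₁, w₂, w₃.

h = -2w₁ - 2w₂ - 4w₃

Write h = c₁w₁ + … + c₃w₃ and equate components.
The system has the unique solution (c₁, c₂, c₃) = (-2, -2, -4).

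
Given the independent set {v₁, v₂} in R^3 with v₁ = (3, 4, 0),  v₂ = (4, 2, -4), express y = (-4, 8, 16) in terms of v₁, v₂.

y = 4v₁ - 4v₂

Since v₁, v₂ are independent, the coefficients expressing y are uniquely determined by a linear system.
The system has the unique solution (α₁, α₂) = (4, -4).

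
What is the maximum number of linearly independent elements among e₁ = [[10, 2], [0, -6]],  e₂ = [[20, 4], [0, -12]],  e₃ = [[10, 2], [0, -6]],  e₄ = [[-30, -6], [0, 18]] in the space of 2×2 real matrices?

1

Represent each element by its coordinate vector in ℝ⁴.
Put the 4×4 matrix [e₁|e₂|e₃|e₄] into echelon form.
There is 1 pivot column, so rank = 1.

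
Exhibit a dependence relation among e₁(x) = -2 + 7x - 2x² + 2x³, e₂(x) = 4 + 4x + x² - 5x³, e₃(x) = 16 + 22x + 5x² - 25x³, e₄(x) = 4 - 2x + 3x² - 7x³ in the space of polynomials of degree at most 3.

Write each element as a vector in ℝ⁴ using {1, x, …, x³}.
Row-reduce the matrix with e₁, e₂, e₃, e₄ as columns; the null space gives the coefficients.
A generator of the null space is (2, 3, -1, 2).

2e₁ + 3e₂ - e₃ + 2e₄ = 0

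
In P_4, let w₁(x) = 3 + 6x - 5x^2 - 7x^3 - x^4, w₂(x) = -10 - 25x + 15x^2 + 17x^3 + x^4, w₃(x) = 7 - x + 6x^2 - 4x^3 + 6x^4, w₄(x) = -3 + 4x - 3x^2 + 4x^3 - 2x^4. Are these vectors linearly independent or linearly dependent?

Write each element as a coordinate vector in ℝ⁵ using {1, x, …, x^4}.
Place the vectors as rows of a 4×5 matrix and reduce to echelon form.
The reduction yields 3 nonzero rows, so the rank is 3.
Since rank 3 < 4, the set is linearly dependent.
Indeed 3w₁ + w₂ + w₃ + 2w₄ = 0.

linearly dependent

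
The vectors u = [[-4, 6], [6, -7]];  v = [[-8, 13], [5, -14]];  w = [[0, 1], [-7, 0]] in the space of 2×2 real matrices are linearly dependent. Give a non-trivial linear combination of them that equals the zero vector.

Pass to coordinate vectors relative to the basis {E₁₁, E₁₂, E₂₁, E₂₂}.
Write the vectors as columns of a matrix and find a nonzero vector in its null space.
A generator of the null space is (2, -1, 1).

2u - v + w = 0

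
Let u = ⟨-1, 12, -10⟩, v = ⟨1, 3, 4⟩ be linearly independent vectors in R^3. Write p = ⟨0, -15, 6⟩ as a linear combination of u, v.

Write p = a₁u + a₂v and equate components.
Row-reducing the augmented matrix gives the unique coefficients (a₁, a₂) = (-1, -1).

p = -u - v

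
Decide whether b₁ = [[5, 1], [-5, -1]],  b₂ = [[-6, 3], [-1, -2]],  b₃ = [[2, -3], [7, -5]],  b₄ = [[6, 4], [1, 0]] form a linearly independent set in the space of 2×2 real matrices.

Write each element as a coordinate vector in ℝ⁴ using {E₁₁, E₁₂, E₂₁, E₂₂}.
Row-reduce the matrix whose columns are b₁, b₂, b₃, b₄.
The reduction yields 4 nonzero rows, so the rank is 4.
Since rank = 4 (the number of vectors), the set is linearly independent.

linearly independent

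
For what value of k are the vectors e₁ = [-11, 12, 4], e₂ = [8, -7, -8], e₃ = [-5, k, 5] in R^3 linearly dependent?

The set is linearly dependent precisely when det[e₁; e₂; e₃] = 0.
Expanding, det = 245 - 56*k.
Solving 245 - 56*k = 0 yields k = 35/8.

k = 35/8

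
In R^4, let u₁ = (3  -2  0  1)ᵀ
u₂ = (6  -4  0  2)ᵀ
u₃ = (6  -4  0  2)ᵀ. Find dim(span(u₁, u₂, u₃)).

dim = 1

Put the 4×3 matrix [u₁|u₂|u₃] into echelon form.
Exactly 1 pivot survives; hence the rank is 1.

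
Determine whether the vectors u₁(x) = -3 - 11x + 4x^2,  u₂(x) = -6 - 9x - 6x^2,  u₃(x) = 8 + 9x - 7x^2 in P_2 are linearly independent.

linearly independent

Write each element as a coordinate vector in ℝ³ using {1, x, x^2}.
Form the 3×3 matrix with these as columns; its determinant is 711.
A nonzero determinant means the columns are linearly independent.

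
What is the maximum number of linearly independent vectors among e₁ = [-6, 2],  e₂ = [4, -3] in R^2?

Apply Gaussian elimination to the matrix whose rows are e₁, e₂.
Exactly 2 pivots survive; hence the rank is 2.

2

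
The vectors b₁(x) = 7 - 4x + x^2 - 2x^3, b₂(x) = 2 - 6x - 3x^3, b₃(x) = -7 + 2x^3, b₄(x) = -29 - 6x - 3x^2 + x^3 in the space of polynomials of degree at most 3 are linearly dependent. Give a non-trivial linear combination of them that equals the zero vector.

Write each element as a vector in ℝ⁴ using {1, x, …, x^3}.
Solve the homogeneous system with b₁, b₂, b₃, b₄ as columns by row-reducing the coefficient matrix.
The free variable yields coefficients (3, -3, -2, 1) (any nonzero multiple also works).

3b₁ - 3b₂ - 2b₃ + b₄ = 0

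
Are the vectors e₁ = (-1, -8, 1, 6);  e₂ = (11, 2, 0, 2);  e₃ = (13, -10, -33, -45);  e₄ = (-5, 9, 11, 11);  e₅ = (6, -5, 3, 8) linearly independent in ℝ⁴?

There are 5 vectors in a 4-dimensional space, so they cannot be linearly independent.

linearly dependent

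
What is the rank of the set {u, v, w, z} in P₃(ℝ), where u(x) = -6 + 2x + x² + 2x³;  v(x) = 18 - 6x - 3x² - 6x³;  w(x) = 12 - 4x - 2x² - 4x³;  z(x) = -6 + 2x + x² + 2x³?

Use coordinates relative to {1, x, …, x³}.
Apply Gaussian elimination to the matrix whose rows are u, v, w, z.
Exactly 1 pivot survives; hence the rank is 1.

1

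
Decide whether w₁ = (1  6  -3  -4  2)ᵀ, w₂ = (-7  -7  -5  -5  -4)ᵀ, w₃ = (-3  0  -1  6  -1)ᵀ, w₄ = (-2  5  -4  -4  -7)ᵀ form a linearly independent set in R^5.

Place the vectors as rows of a 4×5 matrix and reduce to echelon form.
The reduction yields 4 nonzero rows, so the rank is 4.
Since rank = 4 (the number of vectors), the set is linearly independent.

linearly independent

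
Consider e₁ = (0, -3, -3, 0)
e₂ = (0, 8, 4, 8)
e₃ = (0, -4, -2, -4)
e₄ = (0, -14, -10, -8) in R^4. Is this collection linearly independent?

The matrix [e₁|e₂|e₃|e₄] has determinant 0.
A zero determinant means the columns are linearly dependent.
Indeed e₂ + 2e₃ = 0.

linearly dependent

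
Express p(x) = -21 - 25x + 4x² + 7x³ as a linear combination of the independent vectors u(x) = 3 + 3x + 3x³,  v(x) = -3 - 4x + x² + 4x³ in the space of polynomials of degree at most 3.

p = -3u + 4v

Work in coordinates with respect to the standard basis {1, x, …, x³}.
Set up the augmented matrix [u | v | p] and row-reduce.
Back-substitution yields (a₁, a₂) = (-3, 4).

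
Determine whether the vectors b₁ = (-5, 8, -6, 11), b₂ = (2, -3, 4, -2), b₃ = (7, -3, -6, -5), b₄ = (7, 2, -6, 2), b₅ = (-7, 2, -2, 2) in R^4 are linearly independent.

linearly dependent

There are 5 vectors in a 4-dimensional space, so they cannot be linearly independent.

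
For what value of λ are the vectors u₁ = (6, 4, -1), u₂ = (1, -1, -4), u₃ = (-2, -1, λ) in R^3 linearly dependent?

The vectors are dependent exactly when the determinant of the matrix with rows u₁, u₂, u₃ vanishes.
The determinant works out to 11 - 10*λ.
This vanishes exactly when λ = 11/10.

λ = 11/10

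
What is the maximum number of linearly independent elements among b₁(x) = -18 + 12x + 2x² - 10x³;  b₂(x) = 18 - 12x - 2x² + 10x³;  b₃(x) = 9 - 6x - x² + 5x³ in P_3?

Represent each element by its coordinate vector in ℝ⁴.
Row-reduce the 3×4 matrix with these as rows.
The echelon form has 1 nonzero row, so the rank is 1.

1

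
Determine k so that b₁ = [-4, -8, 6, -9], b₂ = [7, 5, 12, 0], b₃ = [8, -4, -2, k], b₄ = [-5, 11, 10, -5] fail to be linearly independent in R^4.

k = 57/11

The set is linearly dependent precisely when det[b₁; b₂; b₃; b₄] = 0.
The determinant works out to 10260 - 1980*k.
Setting this to zero gives k = 57/11.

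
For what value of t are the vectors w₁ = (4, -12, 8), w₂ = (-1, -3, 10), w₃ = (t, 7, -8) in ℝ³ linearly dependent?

t = -3/2

The vectors are dependent exactly when the determinant of the matrix with rows w₁, w₂, w₃ vanishes.
Expanding, det = -96*t - 144.
Setting this to zero gives t = -3/2.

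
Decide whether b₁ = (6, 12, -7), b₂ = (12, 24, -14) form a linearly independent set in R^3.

linearly dependent

Row-reduce the matrix whose columns are b₁, b₂.
The reduction yields 1 nonzero row, so the rank is 1.
Since rank 1 < 2, the set is linearly dependent.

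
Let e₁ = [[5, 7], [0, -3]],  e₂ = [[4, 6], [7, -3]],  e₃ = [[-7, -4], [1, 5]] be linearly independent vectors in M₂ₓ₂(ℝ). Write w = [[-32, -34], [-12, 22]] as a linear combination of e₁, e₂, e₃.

w = -2e₁ - 2e₂ + 2e₃

Work in coordinates with respect to the standard basis {E₁₁, E₁₂, E₂₁, E₂₂}.
Set up the augmented matrix [e₁ | e₂ | e₃ | w] and row-reduce.
Row-reducing the augmented matrix gives the unique coefficients (c₁, c₂, c₃) = (-2, -2, 2).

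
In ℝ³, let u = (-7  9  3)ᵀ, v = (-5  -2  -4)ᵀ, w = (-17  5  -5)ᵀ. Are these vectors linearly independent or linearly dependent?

linearly dependent

Row-reduce the matrix whose columns are u, v, w.
The reduction yields 2 nonzero rows, so the rank is 2.
Since rank 2 < 3, the set is linearly dependent.
Indeed u + 2v - w = 0.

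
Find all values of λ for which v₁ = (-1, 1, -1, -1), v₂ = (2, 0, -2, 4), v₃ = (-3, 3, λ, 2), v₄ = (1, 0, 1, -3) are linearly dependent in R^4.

λ = -5

Dependence holds iff the 4×4 matrix [v₁ v₂ v₃ v₄] is singular.
Cofactor expansion gives det = 10*λ + 50.
Solving 10*λ + 50 = 0 yields λ = -5.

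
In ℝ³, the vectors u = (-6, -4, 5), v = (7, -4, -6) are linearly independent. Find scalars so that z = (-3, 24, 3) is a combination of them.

Since u, v are independent, the coefficients expressing z are uniquely determined by a linear system.
The system has the unique solution (a₁, a₂) = (-3, -3).

z = -3u - 3v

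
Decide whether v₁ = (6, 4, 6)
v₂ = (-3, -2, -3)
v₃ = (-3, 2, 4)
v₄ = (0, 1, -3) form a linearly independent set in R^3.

linearly dependent

There are 4 vectors in a 3-dimensional space, so they cannot be linearly independent.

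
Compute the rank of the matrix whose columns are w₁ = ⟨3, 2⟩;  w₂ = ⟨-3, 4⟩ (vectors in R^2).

2

Put the 2×2 matrix [w₁|w₂] into echelon form.
Exactly 2 pivots survive; hence the rank is 2.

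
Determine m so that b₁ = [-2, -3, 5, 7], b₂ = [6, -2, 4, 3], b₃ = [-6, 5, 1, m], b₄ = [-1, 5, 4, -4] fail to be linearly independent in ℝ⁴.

Place the vectors as rows of a 4×4 matrix; dependence ⇔ determinant zero.
The determinant works out to -280*m - 1176.
Setting this to zero gives m = -21/5.

m = -21/5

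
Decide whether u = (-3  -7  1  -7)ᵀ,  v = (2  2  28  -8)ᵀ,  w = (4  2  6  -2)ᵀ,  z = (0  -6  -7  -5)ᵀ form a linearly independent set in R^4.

The matrix [u|v|w|z] has determinant 0.
A zero determinant means the columns are linearly dependent.
Indeed 2u - v + 2w - 2z = 0.

linearly dependent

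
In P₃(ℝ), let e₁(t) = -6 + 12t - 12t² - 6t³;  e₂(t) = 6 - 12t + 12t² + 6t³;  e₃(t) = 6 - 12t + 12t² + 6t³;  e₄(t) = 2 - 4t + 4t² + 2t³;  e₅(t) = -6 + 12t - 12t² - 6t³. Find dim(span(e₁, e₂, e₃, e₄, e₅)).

Use coordinates relative to {1, t, …, t³}.
Put the 4×5 matrix [e₁|e₂|e₃|e₄|e₅] into echelon form.
Reduction leaves 1 leading entry, giving rank 1.
(With 5 elements in a 4-dimensional space the rank is at most 4.)

1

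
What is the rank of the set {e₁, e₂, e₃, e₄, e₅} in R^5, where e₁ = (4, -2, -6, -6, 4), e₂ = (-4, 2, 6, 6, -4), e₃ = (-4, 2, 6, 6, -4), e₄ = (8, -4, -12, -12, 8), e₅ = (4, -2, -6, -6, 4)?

rank 1

Put the 5×5 matrix [e₁|e₂|e₃|e₄|e₅] into echelon form.
Reduction leaves 1 leading entry, giving rank 1.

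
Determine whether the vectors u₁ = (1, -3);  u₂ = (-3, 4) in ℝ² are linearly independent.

Row-reduce the matrix whose columns are u₁, u₂.
The reduction yields 2 nonzero rows, so the rank is 2.
Since rank = 2 (the number of vectors), the set is linearly independent.

linearly independent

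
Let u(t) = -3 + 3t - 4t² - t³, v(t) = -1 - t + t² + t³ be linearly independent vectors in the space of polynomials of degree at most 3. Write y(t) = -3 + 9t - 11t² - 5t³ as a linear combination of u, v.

y = 2u - 3v

Take coordinate vectors relative to {1, t, …, t³}.
Set up the augmented matrix [u | v | y] and row-reduce.
Row-reducing the augmented matrix gives the unique coefficients (a₁, a₂) = (2, -3).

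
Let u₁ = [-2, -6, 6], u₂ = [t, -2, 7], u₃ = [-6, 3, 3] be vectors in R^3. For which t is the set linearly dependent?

Dependence holds iff the 3×3 matrix [u₁ u₂ u₃] is singular.
Expanding, det = 36*t + 234.
Solving 36*t + 234 = 0 yields t = -13/2.

t = -13/2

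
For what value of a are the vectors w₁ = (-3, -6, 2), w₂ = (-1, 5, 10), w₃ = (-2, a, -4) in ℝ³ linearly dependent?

The vectors are dependent exactly when the determinant of the matrix with rows w₁, w₂, w₃ vanishes.
Expanding, det = 28*a + 224.
Solving 28*a + 224 = 0 yields a = -8.

a = -8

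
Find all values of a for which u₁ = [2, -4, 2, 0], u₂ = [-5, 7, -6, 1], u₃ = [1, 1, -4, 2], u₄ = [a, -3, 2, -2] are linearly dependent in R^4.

a = -9

Dependence holds iff the 4×4 matrix [u₁ u₂ u₃ u₄] is singular.
Cofactor expansion gives det = -6*a - 54.
Solving -6*a - 54 = 0 yields a = -9.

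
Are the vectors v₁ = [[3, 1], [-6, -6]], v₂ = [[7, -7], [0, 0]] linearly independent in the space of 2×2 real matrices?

Write each element as a coordinate vector in ℝ⁴ using {E₁₁, E₁₂, E₂₁, E₂₂}.
Row-reduce the matrix whose columns are v₁, v₂.
The reduction yields 2 nonzero rows, so the rank is 2.
Since rank = 2 (the number of vectors), the set is linearly independent.

linearly independent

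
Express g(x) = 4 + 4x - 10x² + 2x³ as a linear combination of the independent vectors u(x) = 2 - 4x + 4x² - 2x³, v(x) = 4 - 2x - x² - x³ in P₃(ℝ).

g = -2u + 2v

Take coordinate vectors relative to {1, x, …, x³}.
Write g = c₁u + c₂v and equate components.
The system has the unique solution (c₁, c₂) = (-2, 2).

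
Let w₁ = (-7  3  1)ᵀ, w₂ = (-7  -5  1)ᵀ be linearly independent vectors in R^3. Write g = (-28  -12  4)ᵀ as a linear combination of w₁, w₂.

Set up the augmented matrix [w₁ | w₂ | g] and row-reduce.
Row-reducing the augmented matrix gives the unique coefficients (α₁, α₂) = (1, 3).

g = w₁ + 3w₂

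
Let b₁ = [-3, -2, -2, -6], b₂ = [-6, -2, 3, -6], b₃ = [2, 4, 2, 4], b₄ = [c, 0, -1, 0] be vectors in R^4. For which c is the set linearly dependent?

c = 3/5

The set is linearly dependent precisely when det[b₁; b₂; b₃; b₄] = 0.
Expanding, det = 48 - 80*c.
Solving 48 - 80*c = 0 yields c = 3/5.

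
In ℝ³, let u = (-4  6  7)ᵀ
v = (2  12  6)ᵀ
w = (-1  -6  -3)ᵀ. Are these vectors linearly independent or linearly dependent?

linearly dependent

One vector is a scalar multiple of another, so the set is dependent.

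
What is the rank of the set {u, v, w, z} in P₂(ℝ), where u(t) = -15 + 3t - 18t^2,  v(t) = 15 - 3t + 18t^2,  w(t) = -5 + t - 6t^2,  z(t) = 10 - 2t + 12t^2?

Represent each element by its coordinate vector in ℝ³.
Row-reduce the 4×3 matrix with these as rows.
Reduction leaves 1 leading entry, giving rank 1.
(With 4 elements in a 3-dimensional space the rank is at most 3.)

rank 1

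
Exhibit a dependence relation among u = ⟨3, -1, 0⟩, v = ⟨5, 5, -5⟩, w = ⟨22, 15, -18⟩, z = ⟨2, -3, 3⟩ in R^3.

3u + 3v - w - z = 0

Write the vectors as columns of a matrix and find a nonzero vector in its null space.
The free variable yields coefficients (3, 3, -1, -1) (any nonzero multiple also works).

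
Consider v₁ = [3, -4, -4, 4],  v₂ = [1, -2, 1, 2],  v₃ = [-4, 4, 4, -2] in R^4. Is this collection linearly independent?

linearly independent

Place the vectors as rows of a 3×4 matrix and reduce to echelon form.
The reduction yields 3 nonzero rows, so the rank is 3.
Since rank = 3 (the number of vectors), the set is linearly independent.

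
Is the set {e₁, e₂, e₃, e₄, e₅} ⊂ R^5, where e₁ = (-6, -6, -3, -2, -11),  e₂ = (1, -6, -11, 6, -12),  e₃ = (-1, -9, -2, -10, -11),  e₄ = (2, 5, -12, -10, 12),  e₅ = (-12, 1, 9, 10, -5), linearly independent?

Form the 5×5 matrix with these as columns; its determinant is -15108.
A nonzero determinant means the columns are linearly independent.

linearly independent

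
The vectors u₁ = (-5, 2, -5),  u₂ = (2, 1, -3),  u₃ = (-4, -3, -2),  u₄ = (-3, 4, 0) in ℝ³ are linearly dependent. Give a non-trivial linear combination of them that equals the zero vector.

u₁ - u₂ - u₃ - u₄ = 0

Row-reduce the matrix with u₁, u₂, u₃, u₄ as columns; the null space gives the coefficients.
One solution (up to scaling) is (1, -1, -1, -1).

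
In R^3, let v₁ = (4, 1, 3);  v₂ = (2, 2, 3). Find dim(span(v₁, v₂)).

2

Row-reduce the 2×3 matrix with these as rows.
Reduction leaves 2 leading entries, giving rank 2.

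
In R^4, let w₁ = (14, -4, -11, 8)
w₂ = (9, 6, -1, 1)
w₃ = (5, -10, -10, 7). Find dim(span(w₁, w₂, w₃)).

2

Apply Gaussian elimination to the matrix whose rows are w₁, w₂, w₃.
The echelon form has 2 nonzero rows, so the rank is 2.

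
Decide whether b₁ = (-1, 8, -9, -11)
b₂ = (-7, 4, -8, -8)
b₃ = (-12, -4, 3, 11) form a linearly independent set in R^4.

Row-reduce the matrix whose columns are b₁, b₂, b₃.
The reduction yields 3 nonzero rows, so the rank is 3.
Since rank = 3 (the number of vectors), the set is linearly independent.

linearly independent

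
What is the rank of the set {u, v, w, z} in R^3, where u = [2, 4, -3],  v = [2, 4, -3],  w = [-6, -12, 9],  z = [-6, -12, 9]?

Row-reduce the 4×3 matrix with these as rows.
Exactly 1 pivot survives; hence the rank is 1.
(With 4 elements in a 3-dimensional space the rank is at most 3.)

rank 1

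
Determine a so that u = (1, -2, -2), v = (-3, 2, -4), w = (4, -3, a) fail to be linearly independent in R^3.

The set is linearly dependent precisely when det[u; v; w] = 0.
Expanding, det = 18 - 4*a.
This vanishes exactly when a = 9/2.

a = 9/2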